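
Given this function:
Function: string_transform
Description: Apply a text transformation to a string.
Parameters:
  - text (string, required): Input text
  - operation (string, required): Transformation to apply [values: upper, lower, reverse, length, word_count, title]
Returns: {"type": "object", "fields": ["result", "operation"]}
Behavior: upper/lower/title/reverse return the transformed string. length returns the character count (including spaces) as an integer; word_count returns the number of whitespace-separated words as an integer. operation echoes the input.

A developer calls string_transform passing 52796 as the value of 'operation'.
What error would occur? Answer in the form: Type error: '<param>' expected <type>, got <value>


Spec: 'operation' is declared as string; 52796 is an integer.
Type error: 'operation' expected string, got 52796


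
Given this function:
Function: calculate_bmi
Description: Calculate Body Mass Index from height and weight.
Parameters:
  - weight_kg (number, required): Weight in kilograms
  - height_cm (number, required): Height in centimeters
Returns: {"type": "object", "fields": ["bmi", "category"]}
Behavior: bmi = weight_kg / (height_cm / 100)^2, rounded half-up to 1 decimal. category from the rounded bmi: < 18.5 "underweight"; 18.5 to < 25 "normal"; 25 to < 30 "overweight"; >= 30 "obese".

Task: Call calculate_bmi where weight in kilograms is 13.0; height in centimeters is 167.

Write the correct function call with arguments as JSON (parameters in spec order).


Mapping each described value to its parameter name:
  'Weight in kilograms' -> weight_kg = 13.0
  'Height in centimeters' -> height_cm = 167
calculate_bmi({"weight_kg": 13.0, "height_cm": 167})


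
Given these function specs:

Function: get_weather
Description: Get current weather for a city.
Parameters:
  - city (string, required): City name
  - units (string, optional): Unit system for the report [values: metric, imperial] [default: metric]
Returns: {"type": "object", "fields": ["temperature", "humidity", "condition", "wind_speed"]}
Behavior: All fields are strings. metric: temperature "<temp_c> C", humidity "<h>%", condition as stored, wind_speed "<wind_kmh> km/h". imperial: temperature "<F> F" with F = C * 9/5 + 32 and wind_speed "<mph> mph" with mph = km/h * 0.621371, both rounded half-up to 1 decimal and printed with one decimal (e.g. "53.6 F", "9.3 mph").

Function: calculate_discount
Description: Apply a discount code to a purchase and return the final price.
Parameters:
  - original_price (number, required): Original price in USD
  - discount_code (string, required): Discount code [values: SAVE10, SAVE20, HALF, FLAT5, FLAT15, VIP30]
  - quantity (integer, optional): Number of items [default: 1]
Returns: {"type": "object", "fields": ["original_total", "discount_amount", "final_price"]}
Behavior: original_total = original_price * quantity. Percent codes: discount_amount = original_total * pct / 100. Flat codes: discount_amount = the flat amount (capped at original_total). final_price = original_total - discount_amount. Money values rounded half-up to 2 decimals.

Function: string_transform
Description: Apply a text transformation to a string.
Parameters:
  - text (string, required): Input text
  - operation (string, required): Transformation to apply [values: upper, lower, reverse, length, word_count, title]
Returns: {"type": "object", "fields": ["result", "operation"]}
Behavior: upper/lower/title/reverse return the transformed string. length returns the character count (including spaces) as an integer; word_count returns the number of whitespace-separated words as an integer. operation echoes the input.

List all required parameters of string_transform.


Parameters of string_transform and their required/optional flag:
  text: required
  operation: required
operation, text


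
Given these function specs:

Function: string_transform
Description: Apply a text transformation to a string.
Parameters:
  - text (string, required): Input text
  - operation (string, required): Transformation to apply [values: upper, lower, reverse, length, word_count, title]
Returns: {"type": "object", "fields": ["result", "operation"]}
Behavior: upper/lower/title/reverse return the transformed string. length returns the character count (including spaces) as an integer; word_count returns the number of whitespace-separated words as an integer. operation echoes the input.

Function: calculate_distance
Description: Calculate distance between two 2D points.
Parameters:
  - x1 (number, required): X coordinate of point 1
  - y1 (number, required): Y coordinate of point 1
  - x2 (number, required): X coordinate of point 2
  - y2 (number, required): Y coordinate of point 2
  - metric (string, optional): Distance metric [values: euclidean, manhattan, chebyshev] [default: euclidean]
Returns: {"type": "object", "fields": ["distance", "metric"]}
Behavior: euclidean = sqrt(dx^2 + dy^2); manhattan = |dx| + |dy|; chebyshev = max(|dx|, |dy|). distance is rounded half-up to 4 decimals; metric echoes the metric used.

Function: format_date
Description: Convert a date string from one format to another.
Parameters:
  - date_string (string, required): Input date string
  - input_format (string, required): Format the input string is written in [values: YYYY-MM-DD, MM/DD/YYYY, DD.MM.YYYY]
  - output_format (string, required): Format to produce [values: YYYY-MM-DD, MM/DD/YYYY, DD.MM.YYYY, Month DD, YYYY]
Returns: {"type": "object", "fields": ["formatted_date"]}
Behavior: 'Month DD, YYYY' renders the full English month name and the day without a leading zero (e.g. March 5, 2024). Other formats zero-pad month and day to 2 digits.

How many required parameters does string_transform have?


Parameters of string_transform: text (required), operation (required)
Required count:
2


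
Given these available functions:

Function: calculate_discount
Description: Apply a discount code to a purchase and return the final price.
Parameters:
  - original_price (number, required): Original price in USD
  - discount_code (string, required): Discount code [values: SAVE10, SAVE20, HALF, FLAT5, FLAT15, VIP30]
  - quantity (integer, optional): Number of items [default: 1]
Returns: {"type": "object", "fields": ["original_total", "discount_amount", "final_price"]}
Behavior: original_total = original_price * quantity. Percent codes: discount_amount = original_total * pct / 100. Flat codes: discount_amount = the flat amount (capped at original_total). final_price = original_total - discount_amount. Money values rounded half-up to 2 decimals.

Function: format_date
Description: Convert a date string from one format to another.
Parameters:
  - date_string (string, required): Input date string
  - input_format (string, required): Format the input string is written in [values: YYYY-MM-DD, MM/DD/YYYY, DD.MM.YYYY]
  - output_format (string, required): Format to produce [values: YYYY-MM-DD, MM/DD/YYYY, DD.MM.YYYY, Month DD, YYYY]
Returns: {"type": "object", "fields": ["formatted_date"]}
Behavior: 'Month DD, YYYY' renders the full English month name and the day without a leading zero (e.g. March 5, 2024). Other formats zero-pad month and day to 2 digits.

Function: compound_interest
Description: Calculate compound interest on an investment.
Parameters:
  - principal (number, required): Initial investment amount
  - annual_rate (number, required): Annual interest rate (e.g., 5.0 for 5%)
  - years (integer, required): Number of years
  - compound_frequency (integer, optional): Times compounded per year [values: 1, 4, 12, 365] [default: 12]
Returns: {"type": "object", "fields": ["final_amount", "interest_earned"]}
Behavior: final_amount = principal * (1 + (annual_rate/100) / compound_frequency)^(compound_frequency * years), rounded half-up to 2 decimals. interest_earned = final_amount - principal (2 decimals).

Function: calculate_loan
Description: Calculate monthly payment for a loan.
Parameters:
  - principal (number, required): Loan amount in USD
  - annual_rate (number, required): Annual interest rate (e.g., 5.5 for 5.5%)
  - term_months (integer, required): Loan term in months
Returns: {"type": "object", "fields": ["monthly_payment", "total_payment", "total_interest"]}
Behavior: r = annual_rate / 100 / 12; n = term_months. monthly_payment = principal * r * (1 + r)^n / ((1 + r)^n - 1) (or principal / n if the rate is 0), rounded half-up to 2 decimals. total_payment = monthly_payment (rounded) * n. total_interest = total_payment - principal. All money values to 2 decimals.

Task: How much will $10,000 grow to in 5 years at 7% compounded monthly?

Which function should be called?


The task needs a function whose description is: Calculate compound interest on an investment.
compound_interest


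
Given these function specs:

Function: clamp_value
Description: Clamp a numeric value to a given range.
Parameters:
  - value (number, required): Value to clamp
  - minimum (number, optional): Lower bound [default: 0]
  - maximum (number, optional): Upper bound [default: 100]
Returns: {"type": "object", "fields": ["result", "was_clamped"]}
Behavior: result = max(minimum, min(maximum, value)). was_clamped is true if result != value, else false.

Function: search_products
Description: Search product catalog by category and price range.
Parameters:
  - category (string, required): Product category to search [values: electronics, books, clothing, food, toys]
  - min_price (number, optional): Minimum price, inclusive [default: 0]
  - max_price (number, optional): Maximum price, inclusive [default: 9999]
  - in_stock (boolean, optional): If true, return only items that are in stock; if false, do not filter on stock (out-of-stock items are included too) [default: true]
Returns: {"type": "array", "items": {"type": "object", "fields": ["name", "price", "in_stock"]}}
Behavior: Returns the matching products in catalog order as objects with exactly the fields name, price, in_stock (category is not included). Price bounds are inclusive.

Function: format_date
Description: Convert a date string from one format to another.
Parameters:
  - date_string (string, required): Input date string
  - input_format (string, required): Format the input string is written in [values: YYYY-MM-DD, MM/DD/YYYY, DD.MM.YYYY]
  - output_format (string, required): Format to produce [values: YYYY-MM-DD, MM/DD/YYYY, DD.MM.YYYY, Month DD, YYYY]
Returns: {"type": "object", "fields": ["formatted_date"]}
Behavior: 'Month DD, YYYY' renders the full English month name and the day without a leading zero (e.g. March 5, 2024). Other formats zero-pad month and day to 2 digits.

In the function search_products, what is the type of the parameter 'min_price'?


The search_products spec declares:
  - min_price (number, optional): Minimum price, inclusive [default: 0]
Type:
number


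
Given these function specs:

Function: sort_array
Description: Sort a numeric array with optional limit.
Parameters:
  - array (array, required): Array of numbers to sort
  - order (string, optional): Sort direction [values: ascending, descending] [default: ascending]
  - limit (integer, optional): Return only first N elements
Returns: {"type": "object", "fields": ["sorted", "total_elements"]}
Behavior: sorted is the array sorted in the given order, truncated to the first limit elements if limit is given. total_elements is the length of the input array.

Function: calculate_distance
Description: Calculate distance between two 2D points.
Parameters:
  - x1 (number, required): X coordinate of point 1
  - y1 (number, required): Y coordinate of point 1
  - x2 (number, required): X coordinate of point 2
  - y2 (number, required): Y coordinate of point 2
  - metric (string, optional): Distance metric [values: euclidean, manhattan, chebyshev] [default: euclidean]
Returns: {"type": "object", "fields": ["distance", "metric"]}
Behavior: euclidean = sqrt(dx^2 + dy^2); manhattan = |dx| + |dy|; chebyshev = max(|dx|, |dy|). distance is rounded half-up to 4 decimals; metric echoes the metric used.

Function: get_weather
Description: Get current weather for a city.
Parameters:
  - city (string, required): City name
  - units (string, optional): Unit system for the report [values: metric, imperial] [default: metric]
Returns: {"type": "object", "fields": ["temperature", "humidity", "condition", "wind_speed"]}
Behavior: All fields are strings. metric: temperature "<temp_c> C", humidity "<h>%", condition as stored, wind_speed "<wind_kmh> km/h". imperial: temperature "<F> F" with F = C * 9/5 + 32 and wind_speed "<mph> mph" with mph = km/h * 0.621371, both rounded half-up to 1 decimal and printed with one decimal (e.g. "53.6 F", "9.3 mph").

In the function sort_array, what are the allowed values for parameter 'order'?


The sort_array spec declares:
  - order (string, optional): Sort direction [values: ascending, descending] [default: ascending]
Allowed values:
ascending, descending


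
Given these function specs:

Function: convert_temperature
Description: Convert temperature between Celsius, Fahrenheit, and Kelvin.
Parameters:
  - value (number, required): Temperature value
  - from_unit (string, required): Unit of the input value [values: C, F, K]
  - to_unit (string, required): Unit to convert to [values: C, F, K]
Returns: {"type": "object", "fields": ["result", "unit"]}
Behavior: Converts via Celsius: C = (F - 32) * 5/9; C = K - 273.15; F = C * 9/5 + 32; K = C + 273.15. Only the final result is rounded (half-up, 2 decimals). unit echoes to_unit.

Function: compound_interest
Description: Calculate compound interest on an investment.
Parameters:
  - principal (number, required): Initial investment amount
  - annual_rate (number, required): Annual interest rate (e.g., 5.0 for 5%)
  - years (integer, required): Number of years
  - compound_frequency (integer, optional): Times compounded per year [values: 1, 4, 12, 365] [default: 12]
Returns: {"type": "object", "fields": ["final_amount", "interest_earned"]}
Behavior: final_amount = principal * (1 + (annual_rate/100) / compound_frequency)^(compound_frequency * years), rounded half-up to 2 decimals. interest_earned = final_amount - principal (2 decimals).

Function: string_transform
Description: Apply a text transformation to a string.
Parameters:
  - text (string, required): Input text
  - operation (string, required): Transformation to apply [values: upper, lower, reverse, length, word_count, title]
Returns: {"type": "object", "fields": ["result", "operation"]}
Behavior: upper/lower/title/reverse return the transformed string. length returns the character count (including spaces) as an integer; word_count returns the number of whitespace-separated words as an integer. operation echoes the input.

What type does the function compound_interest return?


The compound_interest spec declares Returns: {"type": "object", "fields": ["final_amount", "interest_earned"]}
Type:
object


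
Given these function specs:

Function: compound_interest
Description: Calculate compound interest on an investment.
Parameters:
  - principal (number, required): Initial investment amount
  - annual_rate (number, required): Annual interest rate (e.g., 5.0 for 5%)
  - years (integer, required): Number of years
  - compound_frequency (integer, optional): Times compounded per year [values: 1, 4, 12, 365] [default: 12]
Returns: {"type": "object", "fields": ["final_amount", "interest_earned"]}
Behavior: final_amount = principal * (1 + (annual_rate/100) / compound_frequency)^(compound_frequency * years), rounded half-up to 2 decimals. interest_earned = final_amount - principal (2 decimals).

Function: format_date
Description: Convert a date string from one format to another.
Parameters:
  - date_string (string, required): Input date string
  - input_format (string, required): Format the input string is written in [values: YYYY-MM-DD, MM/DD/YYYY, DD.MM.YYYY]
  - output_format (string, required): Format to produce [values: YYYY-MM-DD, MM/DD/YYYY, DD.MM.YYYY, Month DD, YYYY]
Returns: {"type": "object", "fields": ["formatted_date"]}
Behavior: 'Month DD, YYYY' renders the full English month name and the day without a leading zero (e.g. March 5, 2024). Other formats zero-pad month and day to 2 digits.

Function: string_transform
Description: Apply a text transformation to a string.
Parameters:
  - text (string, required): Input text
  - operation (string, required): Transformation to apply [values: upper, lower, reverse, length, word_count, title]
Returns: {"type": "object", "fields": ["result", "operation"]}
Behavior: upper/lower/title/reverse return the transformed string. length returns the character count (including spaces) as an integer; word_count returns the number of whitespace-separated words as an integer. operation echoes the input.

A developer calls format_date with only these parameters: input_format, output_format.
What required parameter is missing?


Required parameters: date_string, input_format, output_format
Provided: input_format, output_format
Missing: date_string
date_string


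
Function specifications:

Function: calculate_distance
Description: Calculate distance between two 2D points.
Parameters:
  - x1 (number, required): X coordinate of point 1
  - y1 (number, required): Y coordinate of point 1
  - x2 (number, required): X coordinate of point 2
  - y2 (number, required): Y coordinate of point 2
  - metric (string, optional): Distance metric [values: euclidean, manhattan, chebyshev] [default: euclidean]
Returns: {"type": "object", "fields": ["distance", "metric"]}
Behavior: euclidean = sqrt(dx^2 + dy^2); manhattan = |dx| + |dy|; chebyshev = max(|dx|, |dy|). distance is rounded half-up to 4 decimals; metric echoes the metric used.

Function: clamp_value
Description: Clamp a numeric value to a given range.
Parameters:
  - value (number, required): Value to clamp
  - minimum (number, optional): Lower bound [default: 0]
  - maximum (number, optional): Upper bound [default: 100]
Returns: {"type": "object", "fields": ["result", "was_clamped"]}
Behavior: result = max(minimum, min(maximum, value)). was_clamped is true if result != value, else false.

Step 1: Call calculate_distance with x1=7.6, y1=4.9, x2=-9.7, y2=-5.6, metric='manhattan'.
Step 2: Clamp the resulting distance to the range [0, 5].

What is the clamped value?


Step 1: calculate_distance (manhattan)
  |dx| = |-9.7 - 7.6| = 17.3; |dy| = |-5.6 - 4.9| = 10.5
  manhattan: 17.3 + 10.5 = 27.8
  Round to 4 decimals: 27.8
  -> distance = 27.8
Step 2: clamp_value(value=27.8, minimum=0, maximum=5)
  result = max(0, min(5, 27.8)) = max(0, 5) = 5
  was_clamped = (5 != 27.8) = true
  -> result = 5
5


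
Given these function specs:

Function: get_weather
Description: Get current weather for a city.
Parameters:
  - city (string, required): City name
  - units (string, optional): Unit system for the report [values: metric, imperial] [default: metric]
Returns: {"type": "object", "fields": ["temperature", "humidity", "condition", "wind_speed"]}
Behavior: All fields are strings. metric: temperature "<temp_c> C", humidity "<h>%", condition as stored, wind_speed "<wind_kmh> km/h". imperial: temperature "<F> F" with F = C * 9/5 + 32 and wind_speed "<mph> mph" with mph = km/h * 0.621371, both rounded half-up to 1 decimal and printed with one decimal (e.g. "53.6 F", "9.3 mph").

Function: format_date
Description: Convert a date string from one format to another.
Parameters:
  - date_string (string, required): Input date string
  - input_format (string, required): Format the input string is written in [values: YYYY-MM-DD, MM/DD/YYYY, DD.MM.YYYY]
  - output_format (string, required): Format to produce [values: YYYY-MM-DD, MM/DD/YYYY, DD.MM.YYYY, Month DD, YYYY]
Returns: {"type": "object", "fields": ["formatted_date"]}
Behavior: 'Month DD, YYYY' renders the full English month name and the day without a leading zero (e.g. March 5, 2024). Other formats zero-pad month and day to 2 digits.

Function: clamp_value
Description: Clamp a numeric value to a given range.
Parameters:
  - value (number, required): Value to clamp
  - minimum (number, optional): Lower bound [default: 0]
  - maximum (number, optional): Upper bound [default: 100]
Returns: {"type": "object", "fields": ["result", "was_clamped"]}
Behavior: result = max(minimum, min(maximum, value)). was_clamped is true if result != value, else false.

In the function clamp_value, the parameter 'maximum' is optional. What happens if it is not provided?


The clamp_value spec declares:
  - maximum (number, optional): Upper bound [default: 100]
It defaults to 100


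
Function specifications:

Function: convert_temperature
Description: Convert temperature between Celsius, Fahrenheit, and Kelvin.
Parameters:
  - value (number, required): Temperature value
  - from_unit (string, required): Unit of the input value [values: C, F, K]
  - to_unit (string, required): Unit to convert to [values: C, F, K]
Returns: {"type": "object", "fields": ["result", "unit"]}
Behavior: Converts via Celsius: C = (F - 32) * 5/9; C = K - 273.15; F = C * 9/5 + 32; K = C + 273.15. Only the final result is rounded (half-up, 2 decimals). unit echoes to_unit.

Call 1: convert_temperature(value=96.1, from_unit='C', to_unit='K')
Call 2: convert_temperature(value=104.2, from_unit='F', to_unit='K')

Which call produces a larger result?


Call 1:
  Input already in C: 96.1
  To K: 96.1 + 273.15 = 369.25
  Round to 2 decimals: 369.25
  -> 369.25 K
Call 2:
  To C: (104.2 - 32) * 5/9 = 40.111111
  To K: 40.111111 + 273.15 = 313.261111
  Round to 2 decimals: 313.26
  -> 313.26 K
Call 1 (369.25 K)


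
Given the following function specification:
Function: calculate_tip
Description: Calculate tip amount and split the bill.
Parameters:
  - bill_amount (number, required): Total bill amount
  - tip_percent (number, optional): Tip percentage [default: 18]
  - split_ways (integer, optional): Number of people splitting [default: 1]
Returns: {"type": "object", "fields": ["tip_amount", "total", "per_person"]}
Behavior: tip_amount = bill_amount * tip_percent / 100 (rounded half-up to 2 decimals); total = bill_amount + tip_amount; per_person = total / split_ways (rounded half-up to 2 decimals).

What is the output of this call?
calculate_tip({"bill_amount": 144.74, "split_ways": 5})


Defaults applied: tip_percent=18
tip_amount = 144.74 * 18/100 = 26.0532 -> 26.05
total = 144.74 + 26.05 = 170.79
per_person = 170.79 / 5 = 34.158 -> 34.16
Output:
{"tip_amount": 26.05, "total": 170.79, "per_person": 34.16}


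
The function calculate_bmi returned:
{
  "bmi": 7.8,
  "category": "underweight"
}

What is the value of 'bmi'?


7.8


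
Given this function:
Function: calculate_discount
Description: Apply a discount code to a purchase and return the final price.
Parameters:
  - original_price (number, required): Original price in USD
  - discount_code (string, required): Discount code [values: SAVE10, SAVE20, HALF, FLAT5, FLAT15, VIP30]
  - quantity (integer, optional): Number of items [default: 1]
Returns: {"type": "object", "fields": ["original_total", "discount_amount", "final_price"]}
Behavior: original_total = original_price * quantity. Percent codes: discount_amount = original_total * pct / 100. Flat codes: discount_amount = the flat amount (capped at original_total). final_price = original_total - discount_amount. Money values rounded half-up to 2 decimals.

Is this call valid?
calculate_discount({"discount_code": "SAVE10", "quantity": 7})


Checking required parameters...
Missing required parameter: original_price
Invalid - missing required parameter 'original_price'


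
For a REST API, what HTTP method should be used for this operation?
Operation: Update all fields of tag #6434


GET = read, POST = create, PUT = update/replace, DELETE = remove
This operation is an update/replace.
PUT


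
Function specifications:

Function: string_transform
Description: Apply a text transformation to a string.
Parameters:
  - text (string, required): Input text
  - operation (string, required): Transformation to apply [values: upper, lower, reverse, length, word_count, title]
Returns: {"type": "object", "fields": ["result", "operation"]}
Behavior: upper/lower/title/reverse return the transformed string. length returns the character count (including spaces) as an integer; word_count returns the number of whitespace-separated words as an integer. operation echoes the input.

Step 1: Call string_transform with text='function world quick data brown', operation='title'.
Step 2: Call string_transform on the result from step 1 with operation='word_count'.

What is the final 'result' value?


Step 1: string_transform(text='function world quick data brown', operation='title')
  -> result = 'Function World Quick Data Brown'
Step 2: string_transform(text='Function World Quick Data Brown', operation='word_count')
  words: Function, World, Quick, Data, Brown -> 5
  -> result = 5
5


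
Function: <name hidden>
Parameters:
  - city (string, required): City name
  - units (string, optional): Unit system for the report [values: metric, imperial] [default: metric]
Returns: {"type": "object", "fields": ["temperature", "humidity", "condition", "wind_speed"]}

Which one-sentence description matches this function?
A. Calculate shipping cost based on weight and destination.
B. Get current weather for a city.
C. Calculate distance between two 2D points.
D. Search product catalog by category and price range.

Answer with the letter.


Parameters city, units and return ["temperature", "humidity", "condition", "wind_speed"] fit: Get current weather for a city.
B


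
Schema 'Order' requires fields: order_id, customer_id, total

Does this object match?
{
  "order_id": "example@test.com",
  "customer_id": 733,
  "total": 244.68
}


Checking required fields... All present.
Valid - all required fields present


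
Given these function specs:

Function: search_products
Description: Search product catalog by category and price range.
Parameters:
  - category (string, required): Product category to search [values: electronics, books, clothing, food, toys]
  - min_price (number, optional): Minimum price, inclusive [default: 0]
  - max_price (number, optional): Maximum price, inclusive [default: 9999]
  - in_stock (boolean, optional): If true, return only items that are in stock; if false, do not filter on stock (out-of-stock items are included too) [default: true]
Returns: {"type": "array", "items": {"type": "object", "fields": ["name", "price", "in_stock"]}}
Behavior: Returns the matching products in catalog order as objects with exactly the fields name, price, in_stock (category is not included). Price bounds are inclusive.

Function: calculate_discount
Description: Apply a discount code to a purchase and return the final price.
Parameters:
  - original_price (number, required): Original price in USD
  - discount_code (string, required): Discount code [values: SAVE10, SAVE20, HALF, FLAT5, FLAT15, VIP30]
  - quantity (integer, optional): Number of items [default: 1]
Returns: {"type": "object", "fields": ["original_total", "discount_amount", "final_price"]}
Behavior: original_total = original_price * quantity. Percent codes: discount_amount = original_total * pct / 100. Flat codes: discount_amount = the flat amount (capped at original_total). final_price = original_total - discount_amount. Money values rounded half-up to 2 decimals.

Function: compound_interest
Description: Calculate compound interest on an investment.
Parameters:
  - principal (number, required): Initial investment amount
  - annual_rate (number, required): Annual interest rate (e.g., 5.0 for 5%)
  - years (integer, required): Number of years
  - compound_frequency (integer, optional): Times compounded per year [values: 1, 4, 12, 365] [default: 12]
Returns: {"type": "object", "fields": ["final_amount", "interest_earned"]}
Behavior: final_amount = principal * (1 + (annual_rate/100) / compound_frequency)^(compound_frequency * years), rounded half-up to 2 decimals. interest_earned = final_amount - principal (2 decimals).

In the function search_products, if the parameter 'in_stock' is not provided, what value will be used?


The search_products spec declares:
  - in_stock (boolean, optional): If true, return only items that are in stock; if false, do not filter on stock (out-of-stock items are included too) [default: true]
Default:
true


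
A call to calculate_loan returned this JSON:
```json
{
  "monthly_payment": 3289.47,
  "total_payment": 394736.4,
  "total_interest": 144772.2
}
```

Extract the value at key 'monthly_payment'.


3289.47


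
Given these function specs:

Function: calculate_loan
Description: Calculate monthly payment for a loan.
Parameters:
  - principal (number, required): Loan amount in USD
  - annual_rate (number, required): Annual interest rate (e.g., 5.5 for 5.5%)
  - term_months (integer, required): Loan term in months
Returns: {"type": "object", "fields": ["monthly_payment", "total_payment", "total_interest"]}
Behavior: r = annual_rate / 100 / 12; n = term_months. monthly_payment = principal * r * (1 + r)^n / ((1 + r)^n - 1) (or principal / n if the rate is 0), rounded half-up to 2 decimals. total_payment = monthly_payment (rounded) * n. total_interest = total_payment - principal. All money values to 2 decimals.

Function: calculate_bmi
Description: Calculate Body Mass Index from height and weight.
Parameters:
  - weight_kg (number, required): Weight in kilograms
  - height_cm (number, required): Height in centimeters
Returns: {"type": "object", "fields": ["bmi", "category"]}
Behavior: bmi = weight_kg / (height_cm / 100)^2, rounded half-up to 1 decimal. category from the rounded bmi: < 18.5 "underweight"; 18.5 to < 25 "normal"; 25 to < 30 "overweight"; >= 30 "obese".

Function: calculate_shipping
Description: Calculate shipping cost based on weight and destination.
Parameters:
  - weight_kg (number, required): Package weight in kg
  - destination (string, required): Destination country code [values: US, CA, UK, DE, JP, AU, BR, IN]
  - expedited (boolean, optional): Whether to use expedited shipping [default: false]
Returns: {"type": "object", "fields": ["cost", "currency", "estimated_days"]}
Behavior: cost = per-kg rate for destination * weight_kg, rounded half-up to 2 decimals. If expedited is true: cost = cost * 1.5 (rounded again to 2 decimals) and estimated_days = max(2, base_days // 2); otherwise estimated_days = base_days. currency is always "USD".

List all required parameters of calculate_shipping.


Parameters of calculate_shipping and their required/optional flag:
  weight_kg: required
  destination: required
  expedited: optional
destination, weight_kg


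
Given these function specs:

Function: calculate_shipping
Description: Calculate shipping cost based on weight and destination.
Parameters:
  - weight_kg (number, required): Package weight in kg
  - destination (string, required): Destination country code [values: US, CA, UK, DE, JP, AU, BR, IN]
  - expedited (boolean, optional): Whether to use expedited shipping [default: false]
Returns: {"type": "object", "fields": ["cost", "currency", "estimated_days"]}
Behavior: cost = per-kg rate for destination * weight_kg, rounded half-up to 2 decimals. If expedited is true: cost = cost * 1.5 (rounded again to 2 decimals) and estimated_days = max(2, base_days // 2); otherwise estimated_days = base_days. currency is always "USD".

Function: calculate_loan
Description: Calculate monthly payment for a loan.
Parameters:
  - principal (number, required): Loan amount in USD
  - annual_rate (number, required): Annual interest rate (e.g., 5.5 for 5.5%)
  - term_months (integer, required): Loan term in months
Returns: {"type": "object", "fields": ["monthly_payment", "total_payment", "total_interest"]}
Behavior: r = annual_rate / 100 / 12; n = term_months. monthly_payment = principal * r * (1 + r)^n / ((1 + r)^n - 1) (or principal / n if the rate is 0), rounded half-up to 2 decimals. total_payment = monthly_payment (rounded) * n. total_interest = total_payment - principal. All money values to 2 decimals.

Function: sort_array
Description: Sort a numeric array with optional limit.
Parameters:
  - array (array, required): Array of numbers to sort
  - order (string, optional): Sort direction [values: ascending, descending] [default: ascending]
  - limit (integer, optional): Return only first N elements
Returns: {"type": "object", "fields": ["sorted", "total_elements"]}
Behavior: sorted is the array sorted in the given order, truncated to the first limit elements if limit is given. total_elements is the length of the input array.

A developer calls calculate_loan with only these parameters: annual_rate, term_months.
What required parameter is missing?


Required parameters: principal, annual_rate, term_months
Provided: annual_rate, term_months
Missing: principal
principal


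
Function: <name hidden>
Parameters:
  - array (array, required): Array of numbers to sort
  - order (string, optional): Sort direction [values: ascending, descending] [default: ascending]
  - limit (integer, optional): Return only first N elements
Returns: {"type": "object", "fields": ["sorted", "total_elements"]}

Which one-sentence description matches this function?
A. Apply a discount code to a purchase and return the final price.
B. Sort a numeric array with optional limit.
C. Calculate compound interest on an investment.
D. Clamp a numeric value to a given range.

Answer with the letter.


Parameters array, order, limit and return ["sorted", "total_elements"] fit: Sort a numeric array with optional limit.
B


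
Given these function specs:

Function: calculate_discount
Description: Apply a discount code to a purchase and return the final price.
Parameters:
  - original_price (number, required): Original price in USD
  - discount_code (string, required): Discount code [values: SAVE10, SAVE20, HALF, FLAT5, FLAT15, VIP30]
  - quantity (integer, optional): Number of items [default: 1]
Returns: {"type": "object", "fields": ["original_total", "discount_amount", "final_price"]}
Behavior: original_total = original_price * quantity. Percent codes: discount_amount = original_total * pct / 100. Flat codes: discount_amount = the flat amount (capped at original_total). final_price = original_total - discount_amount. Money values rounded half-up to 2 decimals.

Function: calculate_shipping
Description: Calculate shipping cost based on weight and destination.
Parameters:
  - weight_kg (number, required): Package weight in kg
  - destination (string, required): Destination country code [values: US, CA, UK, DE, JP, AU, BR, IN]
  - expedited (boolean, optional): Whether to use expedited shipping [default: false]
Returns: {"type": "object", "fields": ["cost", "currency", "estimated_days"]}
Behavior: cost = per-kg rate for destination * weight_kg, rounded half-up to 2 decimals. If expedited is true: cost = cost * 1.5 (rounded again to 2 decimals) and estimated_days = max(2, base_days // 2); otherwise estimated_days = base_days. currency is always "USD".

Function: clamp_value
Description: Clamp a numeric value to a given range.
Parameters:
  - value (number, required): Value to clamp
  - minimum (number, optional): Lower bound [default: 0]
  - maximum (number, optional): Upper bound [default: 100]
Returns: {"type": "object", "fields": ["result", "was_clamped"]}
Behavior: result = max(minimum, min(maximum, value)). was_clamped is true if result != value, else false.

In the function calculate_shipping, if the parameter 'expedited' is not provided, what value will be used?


The calculate_shipping spec declares:
  - expedited (boolean, optional): Whether to use expedited shipping [default: false]
Default:
false


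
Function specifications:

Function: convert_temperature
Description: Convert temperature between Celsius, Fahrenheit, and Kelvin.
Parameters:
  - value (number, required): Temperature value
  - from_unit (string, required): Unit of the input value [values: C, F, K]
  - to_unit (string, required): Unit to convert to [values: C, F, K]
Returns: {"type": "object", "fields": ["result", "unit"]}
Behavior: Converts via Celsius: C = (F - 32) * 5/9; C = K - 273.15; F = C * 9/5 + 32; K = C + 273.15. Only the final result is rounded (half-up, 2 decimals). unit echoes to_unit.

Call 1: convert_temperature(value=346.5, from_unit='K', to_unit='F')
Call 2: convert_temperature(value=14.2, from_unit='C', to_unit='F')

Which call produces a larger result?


Call 1:
  To C: 346.5 - 273.15 = 73.35
  To F: 73.35 * 9/5 + 32 = 164.03
  Round to 2 decimals: 164.03
  -> 164.03 F
Call 2:
  Input already in C: 14.2
  To F: 14.2 * 9/5 + 32 = 57.56
  Round to 2 decimals: 57.56
  -> 57.56 F
Call 1 (164.03 F)


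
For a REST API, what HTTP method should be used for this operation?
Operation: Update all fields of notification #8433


GET = read, POST = create, PUT = update/replace, DELETE = remove
This operation is an update/replace.
PUT


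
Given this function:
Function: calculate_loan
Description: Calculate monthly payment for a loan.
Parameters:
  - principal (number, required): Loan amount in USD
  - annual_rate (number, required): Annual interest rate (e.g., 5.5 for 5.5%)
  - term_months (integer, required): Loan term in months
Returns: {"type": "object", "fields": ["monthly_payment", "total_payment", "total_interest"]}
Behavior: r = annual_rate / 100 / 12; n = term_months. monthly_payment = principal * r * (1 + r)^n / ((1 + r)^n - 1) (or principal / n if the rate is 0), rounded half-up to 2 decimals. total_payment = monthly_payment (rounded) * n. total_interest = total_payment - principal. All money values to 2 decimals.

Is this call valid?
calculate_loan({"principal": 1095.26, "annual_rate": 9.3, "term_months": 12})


Checking all required parameters present and types match... All valid.
Valid


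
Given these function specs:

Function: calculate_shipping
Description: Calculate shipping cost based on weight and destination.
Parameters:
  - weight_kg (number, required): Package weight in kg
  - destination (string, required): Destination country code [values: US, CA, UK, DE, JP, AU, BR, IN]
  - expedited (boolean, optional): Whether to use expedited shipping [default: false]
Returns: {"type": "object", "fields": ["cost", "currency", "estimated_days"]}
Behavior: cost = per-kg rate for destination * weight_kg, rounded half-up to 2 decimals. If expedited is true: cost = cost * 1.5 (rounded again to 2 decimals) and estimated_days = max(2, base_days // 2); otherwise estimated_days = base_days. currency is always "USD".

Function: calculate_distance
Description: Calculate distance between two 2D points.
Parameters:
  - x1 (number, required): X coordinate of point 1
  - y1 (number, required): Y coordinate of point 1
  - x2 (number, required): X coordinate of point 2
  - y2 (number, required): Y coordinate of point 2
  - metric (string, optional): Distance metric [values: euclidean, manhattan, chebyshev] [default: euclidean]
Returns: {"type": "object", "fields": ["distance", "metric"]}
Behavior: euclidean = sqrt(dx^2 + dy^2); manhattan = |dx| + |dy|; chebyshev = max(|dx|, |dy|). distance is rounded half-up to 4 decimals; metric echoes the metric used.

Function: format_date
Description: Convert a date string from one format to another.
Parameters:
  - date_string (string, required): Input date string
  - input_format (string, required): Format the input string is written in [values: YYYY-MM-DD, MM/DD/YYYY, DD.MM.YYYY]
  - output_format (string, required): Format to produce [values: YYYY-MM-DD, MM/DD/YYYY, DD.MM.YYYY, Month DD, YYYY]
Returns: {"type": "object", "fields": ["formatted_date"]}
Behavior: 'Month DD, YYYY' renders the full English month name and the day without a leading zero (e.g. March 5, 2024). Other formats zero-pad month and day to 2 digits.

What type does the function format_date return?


The format_date spec declares Returns: {"type": "object", "fields": ["formatted_date"]}
Type:
object


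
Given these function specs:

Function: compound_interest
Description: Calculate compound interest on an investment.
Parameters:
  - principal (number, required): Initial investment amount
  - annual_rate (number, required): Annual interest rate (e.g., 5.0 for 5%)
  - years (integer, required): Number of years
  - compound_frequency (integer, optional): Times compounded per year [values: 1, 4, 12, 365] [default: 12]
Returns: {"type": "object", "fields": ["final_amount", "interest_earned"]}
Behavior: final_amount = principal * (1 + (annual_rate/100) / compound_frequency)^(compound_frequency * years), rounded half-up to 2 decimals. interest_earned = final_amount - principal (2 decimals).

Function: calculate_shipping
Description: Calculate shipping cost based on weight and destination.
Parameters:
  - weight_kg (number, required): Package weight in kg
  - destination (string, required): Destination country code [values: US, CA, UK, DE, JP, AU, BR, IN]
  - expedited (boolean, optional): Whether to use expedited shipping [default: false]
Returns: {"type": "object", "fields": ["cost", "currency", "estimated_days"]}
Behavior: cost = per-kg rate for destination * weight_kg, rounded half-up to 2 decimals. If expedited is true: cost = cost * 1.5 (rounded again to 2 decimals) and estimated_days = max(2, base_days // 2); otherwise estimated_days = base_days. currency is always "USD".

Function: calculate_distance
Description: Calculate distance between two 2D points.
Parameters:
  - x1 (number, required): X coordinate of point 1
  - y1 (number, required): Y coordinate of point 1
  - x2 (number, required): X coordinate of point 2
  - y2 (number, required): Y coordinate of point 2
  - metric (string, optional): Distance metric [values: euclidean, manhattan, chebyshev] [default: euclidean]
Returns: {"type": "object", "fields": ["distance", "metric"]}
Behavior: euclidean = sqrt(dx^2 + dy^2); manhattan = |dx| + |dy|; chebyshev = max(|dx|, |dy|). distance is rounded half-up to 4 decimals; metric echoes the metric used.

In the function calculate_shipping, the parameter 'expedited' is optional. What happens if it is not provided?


The calculate_shipping spec declares:
  - expedited (boolean, optional): Whether to use expedited shipping [default: false]
It defaults to false
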